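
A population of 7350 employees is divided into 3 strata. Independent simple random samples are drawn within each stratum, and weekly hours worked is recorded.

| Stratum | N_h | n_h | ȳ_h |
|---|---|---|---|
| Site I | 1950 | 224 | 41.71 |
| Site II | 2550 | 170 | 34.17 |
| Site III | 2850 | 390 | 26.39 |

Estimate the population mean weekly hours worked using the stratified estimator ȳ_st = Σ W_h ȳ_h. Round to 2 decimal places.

ȳ_st ≈ 33.15

N = Σ N_h = 7350. Stratum weights W_h = N_h/N.
ȳ_st = (1950·41.71 + 2550·34.17 + 2850·26.39) / 7350 = 33.1537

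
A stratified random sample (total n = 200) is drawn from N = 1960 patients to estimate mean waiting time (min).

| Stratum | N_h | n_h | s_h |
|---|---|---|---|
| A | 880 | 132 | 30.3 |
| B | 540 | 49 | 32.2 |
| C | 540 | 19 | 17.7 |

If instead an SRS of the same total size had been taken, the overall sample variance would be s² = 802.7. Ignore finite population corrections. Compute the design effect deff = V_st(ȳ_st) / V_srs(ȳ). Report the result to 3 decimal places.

V̂(ȳ_st) = Σ W_h² s_h²/n_h, with W_h = N_h/N and N = 1960:
  stratum A: (880/1960)²·30.3²/132 = 1.40205
  stratum B: (540/1960)²·32.2²/49 = 1.60617
  stratum C: (540/1960)²·17.7²/19 = 1.25161
V_st = 4.25983
V_srs = s²/n = 802.7/200 = 4.0135
deff = V_st / V_srs = 4.25983/4.0135 = 1.0614

deff ≈ 1.061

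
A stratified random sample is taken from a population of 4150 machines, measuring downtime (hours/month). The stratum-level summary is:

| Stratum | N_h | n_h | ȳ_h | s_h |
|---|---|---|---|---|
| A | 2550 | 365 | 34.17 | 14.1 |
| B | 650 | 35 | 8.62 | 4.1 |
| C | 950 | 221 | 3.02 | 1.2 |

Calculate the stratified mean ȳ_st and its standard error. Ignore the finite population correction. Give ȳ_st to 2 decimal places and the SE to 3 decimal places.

ȳ_st = Σ W_h ȳ_h = (2550·34.17 + 650·8.62 + 950·3.02)/4150 = 23.03747
V̂(ȳ_st) = Σ W_h² s_h²/n_h, with W_h = N_h/N and N = 4150:
  stratum A: (2550/4150)²·14.1²/365 = 0.20565
  stratum B: (650/4150)²·4.1²/35 = 0.0117823
  stratum C: (950/4150)²·1.2²/221 = 0.000341445
V̂(ȳ_st) = 0.217774
SE(ȳ_st) = √0.217774 = 0.466663

ȳ_st ≈ 23.04, SE ≈ 0.467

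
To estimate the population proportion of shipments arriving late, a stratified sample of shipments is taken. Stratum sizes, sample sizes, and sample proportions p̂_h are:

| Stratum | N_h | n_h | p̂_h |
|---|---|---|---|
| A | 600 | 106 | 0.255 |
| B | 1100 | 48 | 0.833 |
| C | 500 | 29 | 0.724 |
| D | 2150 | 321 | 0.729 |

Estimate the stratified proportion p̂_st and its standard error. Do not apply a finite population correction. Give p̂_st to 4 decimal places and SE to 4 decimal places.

N = 4350; stratum weights W_h = N_h/N.
p̂_st = Σ W_h p̂_h = (600·0.255 + 1100·0.833 + 500·0.724 + 2150·0.729)/4350 = 0.68934
V̂(p̂_st) = Σ W_h² p̂_h(1−p̂_h)/(n_h−1):
  stratum A: (600/4350)²·0.255·0.745/105 = 3.44216e-05
  stratum B: (1100/4350)²·0.833·0.167/47 = 0.000189265
  stratum C: (500/4350)²·0.724·0.276/28 = 9.42868e-05
  stratum D: (2150/4350)²·0.729·0.271/320 = 0.000150815
V̂(p̂_st) = 0.000468789; SE = √V̂ = 0.0216515

p̂_st ≈ 0.6893, SE ≈ 0.0217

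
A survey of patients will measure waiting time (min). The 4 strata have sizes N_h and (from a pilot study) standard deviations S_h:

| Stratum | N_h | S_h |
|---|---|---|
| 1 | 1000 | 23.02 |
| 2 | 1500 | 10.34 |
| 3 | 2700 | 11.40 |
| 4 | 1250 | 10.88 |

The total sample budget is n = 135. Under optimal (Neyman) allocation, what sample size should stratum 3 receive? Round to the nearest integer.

Neyman allocation: n_h = n · N_h S_h / Σ N_i S_i, with n = 135.
  stratum 1: N_h·S_h = 1000·23.02 = 23020.00
  stratum 2: N_h·S_h = 1500·10.34 = 15510.00
  stratum 3: N_h·S_h = 2700·11.40 = 30780.00
  stratum 4: N_h·S_h = 1250·10.88 = 13600.00
Σ N_h S_h = 82910.00
n for stratum 3 = 135·30780.00/82910.00 = 50.118 → 50

50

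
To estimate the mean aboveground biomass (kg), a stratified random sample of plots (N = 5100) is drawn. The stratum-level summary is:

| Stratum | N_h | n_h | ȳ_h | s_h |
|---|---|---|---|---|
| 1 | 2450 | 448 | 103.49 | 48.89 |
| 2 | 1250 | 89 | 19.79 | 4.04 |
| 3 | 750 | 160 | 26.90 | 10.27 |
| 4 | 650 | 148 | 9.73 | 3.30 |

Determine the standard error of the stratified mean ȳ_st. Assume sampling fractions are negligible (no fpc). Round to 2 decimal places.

SE(ȳ_st) ≈ 1.12

V̂(ȳ_st) = Σ W_h² s_h²/n_h, with W_h = N_h/N and N = 5100:
  stratum 1: (2450/5100)²·48.89²/448 = 1.23127
  stratum 2: (1250/5100)²·4.04²/89 = 0.0110167
  stratum 3: (750/5100)²·10.27²/160 = 0.0142562
  stratum 4: (650/5100)²·3.30²/148 = 0.00119523
V̂(ȳ_st) = 1.25774
SE(ȳ_st) = √1.25774 = 1.12149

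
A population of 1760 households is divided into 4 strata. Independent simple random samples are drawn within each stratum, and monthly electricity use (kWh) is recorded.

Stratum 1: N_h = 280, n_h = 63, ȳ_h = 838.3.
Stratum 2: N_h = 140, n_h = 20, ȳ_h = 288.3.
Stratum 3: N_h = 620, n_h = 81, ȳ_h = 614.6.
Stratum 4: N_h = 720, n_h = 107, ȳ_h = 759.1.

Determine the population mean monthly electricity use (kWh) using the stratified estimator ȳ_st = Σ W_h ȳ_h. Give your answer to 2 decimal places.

ȳ_st ≈ 683.35

N = Σ N_h = 1760. Stratum weights W_h = N_h/N.
ȳ_st = (280·838.3 + 140·288.3 + 620·614.6 + 720·759.1) / 1760 = 683.3466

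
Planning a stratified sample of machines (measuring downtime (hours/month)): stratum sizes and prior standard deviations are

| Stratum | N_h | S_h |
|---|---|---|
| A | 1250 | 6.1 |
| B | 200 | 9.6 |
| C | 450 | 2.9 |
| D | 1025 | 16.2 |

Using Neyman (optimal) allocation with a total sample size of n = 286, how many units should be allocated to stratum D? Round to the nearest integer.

173

Neyman allocation: n_h = n · N_h S_h / Σ N_i S_i, with n = 286.
  stratum A: N_h·S_h = 1250·6.1 = 7625.00
  stratum B: N_h·S_h = 200·9.6 = 1920.00
  stratum C: N_h·S_h = 450·2.9 = 1305.00
  stratum D: N_h·S_h = 1025·16.2 = 16605.00
Σ N_h S_h = 27455.00
n for stratum D = 286·16605.00/27455.00 = 172.975 → 173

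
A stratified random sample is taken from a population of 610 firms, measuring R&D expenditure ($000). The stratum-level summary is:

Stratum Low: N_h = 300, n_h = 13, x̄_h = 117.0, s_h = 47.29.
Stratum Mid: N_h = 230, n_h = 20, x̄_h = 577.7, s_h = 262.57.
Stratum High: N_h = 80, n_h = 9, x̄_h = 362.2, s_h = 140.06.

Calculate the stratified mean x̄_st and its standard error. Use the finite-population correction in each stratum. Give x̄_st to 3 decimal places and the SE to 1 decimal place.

x̄_st ≈ 322.864, SE ≈ 22.8

x̄_st = Σ W_h x̄_h = (300·117.0 + 230·577.7 + 80·362.2)/610 = 322.86393
V̂(x̄_st) = Σ W_h² (1 − n_h/N_h) s_h²/n_h, with W_h = N_h/N and N = 610:
  stratum Low: (300/610)²·(1 − 13/300)·47.29²/13 = 39.8051
  stratum Mid: (230/610)²·(1 − 20/230)·262.57²/20 = 447.453
  stratum High: (80/610)²·(1 − 9/80)·140.06²/9 = 33.2717
V̂(x̄_st) = 520.53
SE(x̄_st) = √520.53 = 22.8151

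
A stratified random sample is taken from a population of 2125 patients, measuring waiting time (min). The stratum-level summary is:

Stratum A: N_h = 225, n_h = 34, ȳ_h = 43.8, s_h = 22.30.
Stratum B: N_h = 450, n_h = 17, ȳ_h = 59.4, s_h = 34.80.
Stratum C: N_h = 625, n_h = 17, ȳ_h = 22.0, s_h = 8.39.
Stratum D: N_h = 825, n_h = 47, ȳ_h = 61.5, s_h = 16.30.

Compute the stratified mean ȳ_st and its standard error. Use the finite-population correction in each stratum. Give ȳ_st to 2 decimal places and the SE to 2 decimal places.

ȳ_st = Σ W_h ȳ_h = (225·43.8 + 450·59.4 + 625·22.0 + 825·61.5)/2125 = 47.56353
V̂(ȳ_st) = Σ W_h² (1 − n_h/N_h) s_h²/n_h, with W_h = N_h/N and N = 2125:
  stratum A: (225/2125)²·(1 − 34/225)·22.30²/34 = 0.139197
  stratum B: (450/2125)²·(1 − 17/450)·34.80²/17 = 3.07392
  stratum C: (625/2125)²·(1 − 17/625)·8.39²/17 = 0.34845
  stratum D: (825/2125)²·(1 − 47/825)·16.30²/47 = 0.803513
V̂(ȳ_st) = 4.36508
SE(ȳ_st) = √4.36508 = 2.08928

ȳ_st ≈ 47.56, SE ≈ 2.09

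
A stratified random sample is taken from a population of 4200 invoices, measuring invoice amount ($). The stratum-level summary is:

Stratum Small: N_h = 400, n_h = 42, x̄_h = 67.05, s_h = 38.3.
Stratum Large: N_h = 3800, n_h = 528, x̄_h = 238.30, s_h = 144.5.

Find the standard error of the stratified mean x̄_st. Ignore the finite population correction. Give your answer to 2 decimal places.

V̂(x̄_st) = Σ W_h² s_h²/n_h, with W_h = N_h/N and N = 4200:
  stratum Small: (400/4200)²·38.3²/42 = 0.316789
  stratum Large: (3800/4200)²·144.5²/528 = 32.3721
V̂(x̄_st) = 32.6889
SE(x̄_st) = √32.6889 = 5.71742

SE(x̄_st) ≈ 5.72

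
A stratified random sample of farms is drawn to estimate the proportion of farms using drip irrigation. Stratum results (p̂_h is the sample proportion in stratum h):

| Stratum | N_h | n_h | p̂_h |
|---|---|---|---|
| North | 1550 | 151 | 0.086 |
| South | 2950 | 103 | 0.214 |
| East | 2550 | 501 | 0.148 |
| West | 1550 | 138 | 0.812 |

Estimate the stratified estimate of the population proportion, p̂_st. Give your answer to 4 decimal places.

p̂_st ≈ 0.2791

N = 8600; stratum weights W_h = N_h/N.
p̂_st = Σ W_h p̂_h = (1550·0.086 + 2950·0.214 + 2550·0.148 + 1550·0.812)/8600 = 0.27914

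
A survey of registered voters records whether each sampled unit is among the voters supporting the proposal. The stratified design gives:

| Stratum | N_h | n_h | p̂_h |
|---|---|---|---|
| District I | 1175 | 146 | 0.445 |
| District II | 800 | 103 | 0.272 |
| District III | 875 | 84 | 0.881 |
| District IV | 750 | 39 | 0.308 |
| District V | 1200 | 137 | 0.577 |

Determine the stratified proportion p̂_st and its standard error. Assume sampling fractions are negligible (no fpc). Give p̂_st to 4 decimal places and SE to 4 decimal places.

N = 4800; stratum weights W_h = N_h/N.
p̂_st = Σ W_h p̂_h = (1175·0.445 + 800·0.272 + 875·0.881 + 750·0.308 + 1200·0.577)/4800 = 0.50724
V̂(p̂_st) = Σ W_h² p̂_h(1−p̂_h)/(n_h−1):
  stratum District I: (1175/4800)²·0.445·0.555/145 = 0.000102065
  stratum District II: (800/4800)²·0.272·0.728/102 = 5.39259e-05
  stratum District III: (875/4800)²·0.881·0.119/83 = 4.19738e-05
  stratum District IV: (750/4800)²·0.308·0.692/38 = 0.000136935
  stratum District V: (1200/4800)²·0.577·0.423/136 = 0.000112165
V̂(p̂_st) = 0.000447065; SE = √V̂ = 0.0211439

p̂_st ≈ 0.5072, SE ≈ 0.0211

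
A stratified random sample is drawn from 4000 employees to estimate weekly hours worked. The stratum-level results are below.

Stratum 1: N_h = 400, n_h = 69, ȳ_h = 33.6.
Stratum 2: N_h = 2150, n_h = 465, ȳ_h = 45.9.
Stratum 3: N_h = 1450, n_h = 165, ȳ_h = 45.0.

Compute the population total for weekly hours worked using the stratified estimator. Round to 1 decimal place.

τ̂_st ≈ 177375.0

τ̂_st = Σ N_h ȳ_h = 400·33.6 + 2150·45.9 + 1450·45.0 = 177375.0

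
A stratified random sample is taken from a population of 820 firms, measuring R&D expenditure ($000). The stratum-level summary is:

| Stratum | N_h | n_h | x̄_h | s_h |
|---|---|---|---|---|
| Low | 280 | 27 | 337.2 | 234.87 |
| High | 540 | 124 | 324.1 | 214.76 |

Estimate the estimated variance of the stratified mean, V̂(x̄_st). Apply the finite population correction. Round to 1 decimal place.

V̂(x̄_st) = Σ W_h² (1 − n_h/N_h) s_h²/n_h, with W_h = N_h/N and N = 820:
  stratum Low: (280/820)²·(1 − 27/280)·234.87²/27 = 215.25
  stratum High: (540/820)²·(1 − 124/540)·214.76²/124 = 124.264
V̂(x̄_st) = 339.513

V̂(x̄_st) ≈ 339.5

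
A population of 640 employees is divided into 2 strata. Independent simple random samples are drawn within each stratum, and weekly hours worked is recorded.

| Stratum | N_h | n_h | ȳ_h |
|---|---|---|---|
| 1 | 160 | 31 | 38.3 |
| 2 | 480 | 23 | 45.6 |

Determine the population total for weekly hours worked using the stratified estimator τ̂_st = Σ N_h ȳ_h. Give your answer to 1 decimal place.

τ̂_st ≈ 28016.0

τ̂_st = Σ N_h ȳ_h = 160·38.3 + 480·45.6 = 28016.0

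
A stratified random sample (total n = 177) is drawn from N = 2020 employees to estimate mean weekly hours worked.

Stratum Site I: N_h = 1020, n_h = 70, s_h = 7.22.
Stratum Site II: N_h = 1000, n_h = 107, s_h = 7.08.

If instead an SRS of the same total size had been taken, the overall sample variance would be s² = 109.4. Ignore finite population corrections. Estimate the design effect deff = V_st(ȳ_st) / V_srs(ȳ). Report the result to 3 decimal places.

deff ≈ 0.493

V̂(ȳ_st) = Σ W_h² s_h²/n_h, with W_h = N_h/N and N = 2020:
  stratum Site I: (1020/2020)²·7.22²/70 = 0.189878
  stratum Site II: (1000/2020)²·7.08²/107 = 0.11481
V_st = 0.304688
V_srs = s²/n = 109.4/177 = 0.618079
deff = V_st / V_srs = 0.304688/0.618079 = 0.4930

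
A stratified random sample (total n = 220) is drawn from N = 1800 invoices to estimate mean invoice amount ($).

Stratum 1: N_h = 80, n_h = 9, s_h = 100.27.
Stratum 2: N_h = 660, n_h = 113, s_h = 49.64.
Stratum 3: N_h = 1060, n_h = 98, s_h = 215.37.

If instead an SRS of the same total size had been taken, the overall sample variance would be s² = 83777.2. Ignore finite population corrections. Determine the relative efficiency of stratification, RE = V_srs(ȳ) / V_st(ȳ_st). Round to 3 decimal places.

RE ≈ 2.250

V̂(ȳ_st) = Σ W_h² s_h²/n_h, with W_h = N_h/N and N = 1800:
  stratum 1: (80/1800)²·100.27²/9 = 2.20666
  stratum 2: (660/1800)²·49.64²/113 = 2.93176
  stratum 3: (1060/1800)²·215.37²/98 = 164.139
V_st = 169.277
V_srs = s²/n = 83777.2/220 = 380.805
Relative efficiency = V_srs / V_st = 380.805/169.277 = 2.2496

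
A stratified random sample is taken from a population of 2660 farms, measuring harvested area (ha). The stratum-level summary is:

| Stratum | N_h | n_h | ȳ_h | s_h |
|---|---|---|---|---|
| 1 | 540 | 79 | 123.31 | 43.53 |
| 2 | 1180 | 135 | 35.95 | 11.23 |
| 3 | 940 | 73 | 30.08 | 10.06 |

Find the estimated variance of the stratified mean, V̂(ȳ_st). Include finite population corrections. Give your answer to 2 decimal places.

V̂(ȳ_st) = Σ W_h² (1 − n_h/N_h) s_h²/n_h, with W_h = N_h/N and N = 2660:
  stratum 1: (540/2660)²·(1 − 79/540)·43.53²/79 = 0.843882
  stratum 2: (1180/2660)²·(1 − 135/1180)·11.23²/135 = 0.162802
  stratum 3: (940/2660)²·(1 − 73/940)·10.06²/73 = 0.159682
V̂(ȳ_st) = 1.16637

V̂(ȳ_st) ≈ 1.17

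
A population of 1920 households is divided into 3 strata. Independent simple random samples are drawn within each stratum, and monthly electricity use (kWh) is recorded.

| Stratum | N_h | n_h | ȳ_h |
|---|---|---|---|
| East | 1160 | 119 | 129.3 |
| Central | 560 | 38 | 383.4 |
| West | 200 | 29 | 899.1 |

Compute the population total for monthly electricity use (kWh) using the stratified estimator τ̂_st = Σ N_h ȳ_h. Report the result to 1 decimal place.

τ̂_st = Σ N_h ȳ_h = 1160·129.3 + 560·383.4 + 200·899.1 = 544512.0

τ̂_st ≈ 544512.0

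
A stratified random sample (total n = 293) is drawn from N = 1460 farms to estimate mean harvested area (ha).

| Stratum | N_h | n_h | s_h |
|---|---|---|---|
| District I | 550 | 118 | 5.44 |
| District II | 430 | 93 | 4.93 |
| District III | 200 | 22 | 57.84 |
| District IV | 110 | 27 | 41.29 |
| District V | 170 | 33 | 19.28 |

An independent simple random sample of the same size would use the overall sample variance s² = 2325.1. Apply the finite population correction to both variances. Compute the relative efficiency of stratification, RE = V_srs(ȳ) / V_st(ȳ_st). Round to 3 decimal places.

RE ≈ 2.129

V̂(ȳ_st) = Σ W_h² (1 − n_h/N_h) s_h²/n_h, with W_h = N_h/N and N = 1460:
  stratum District I: (550/1460)²·(1 − 118/550)·5.44²/118 = 0.0279548
  stratum District II: (430/1460)²·(1 − 93/430)·4.93²/93 = 0.0177666
  stratum District III: (200/1460)²·(1 − 22/200)·57.84²/22 = 2.53968
  stratum District IV: (110/1460)²·(1 − 27/110)·41.29²/27 = 0.270453
  stratum District V: (170/1460)²·(1 − 33/170)·19.28²/33 = 0.123073
V_st = 2.97892
V_srs = (1 − 293/1460)·2325.1/293 = 6.34296
Relative efficiency = V_srs / V_st = 6.34296/2.97892 = 2.1293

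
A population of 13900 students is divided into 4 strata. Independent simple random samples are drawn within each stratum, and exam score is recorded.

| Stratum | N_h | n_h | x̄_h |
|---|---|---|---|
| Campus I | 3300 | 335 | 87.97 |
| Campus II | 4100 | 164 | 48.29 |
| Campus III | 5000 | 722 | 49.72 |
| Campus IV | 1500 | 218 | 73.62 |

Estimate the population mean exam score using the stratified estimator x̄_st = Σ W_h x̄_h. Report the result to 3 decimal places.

x̄_st ≈ 60.958

N = Σ N_h = 13900. Stratum weights W_h = N_h/N.
x̄_st = (3300·87.97 + 4100·48.29 + 5000·49.72 + 1500·73.62) / 13900 = 60.95827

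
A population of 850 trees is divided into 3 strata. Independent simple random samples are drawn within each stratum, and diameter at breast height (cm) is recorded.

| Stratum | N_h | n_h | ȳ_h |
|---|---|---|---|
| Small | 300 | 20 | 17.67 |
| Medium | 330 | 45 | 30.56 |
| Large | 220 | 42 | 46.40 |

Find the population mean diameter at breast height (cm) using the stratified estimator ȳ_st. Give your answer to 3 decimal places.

N = Σ N_h = 850. Stratum weights W_h = N_h/N.
ȳ_st = (300·17.67 + 330·30.56 + 220·46.40) / 850 = 30.11035

ȳ_st ≈ 30.110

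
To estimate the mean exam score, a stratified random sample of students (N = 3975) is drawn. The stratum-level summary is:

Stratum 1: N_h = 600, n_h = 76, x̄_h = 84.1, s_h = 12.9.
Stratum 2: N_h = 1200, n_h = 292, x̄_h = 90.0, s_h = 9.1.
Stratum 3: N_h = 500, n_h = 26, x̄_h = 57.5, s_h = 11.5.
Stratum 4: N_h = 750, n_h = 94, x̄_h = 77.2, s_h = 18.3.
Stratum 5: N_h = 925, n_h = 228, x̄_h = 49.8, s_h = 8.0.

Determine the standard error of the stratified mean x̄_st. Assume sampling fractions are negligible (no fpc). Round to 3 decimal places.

SE(x̄_st) ≈ 0.546

V̂(x̄_st) = Σ W_h² s_h²/n_h, with W_h = N_h/N and N = 3975:
  stratum 1: (600/3975)²·12.9²/76 = 0.0498878
  stratum 2: (1200/3975)²·9.1²/292 = 0.0258457
  stratum 3: (500/3975)²·11.5²/26 = 0.08048
  stratum 4: (750/3975)²·18.3²/94 = 0.12683
  stratum 5: (925/3975)²·8.0²/228 = 0.0152004
V̂(x̄_st) = 0.298244
SE(x̄_st) = √0.298244 = 0.546117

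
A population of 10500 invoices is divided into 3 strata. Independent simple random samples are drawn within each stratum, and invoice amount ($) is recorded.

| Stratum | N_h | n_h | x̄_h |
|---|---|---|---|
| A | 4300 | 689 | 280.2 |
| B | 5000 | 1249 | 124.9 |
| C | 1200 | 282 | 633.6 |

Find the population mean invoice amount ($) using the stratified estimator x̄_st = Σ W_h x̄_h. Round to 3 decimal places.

x̄_st ≈ 246.636

N = Σ N_h = 10500. Stratum weights W_h = N_h/N.
x̄_st = (4300·280.2 + 5000·124.9 + 1200·633.6) / 10500 = 246.63619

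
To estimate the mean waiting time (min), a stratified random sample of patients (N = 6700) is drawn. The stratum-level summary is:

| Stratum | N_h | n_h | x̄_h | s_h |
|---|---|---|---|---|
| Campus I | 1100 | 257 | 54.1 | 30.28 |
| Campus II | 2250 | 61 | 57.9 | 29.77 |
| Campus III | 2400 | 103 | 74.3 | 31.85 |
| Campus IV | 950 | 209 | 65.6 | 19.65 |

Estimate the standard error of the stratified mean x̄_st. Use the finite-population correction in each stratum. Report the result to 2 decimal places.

V̂(x̄_st) = Σ W_h² (1 − n_h/N_h) s_h²/n_h, with W_h = N_h/N and N = 6700:
  stratum Campus I: (1100/6700)²·(1 − 257/1100)·30.28²/257 = 0.0736969
  stratum Campus II: (2250/6700)²·(1 − 61/2250)·29.77²/61 = 1.59407
  stratum Campus III: (2400/6700)²·(1 − 103/2400)·31.85²/103 = 1.2095
  stratum Campus IV: (950/6700)²·(1 − 209/950)·19.65²/209 = 0.0289715
V̂(x̄_st) = 2.90623
SE(x̄_st) = √2.90623 = 1.70477

SE(x̄_st) ≈ 1.70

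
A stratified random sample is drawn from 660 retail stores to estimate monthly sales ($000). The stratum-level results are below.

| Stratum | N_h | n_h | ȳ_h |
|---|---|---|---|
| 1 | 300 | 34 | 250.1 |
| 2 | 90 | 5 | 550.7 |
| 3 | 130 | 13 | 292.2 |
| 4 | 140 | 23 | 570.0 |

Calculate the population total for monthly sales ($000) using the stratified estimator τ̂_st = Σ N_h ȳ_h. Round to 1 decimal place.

τ̂_st ≈ 242379.0

τ̂_st = Σ N_h ȳ_h = 300·250.1 + 90·550.7 + 130·292.2 + 140·570.0 = 242379.0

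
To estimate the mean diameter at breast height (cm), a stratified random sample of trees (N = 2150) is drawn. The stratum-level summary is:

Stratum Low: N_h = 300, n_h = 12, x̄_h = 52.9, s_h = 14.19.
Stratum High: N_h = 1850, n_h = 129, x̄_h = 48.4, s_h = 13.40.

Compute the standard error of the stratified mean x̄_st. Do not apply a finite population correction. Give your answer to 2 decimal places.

SE(x̄_st) ≈ 1.17

V̂(x̄_st) = Σ W_h² s_h²/n_h, with W_h = N_h/N and N = 2150:
  stratum Low: (300/2150)²·14.19²/12 = 0.3267
  stratum High: (1850/2150)²·13.40²/129 = 1.03059
V̂(x̄_st) = 1.35729
SE(x̄_st) = √1.35729 = 1.16503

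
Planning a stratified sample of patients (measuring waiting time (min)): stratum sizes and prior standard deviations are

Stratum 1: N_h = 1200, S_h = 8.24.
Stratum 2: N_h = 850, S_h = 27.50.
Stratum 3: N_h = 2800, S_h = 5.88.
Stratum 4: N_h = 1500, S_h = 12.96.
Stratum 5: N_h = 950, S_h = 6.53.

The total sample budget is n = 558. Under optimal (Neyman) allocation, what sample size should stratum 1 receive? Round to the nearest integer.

Neyman allocation: n_h = n · N_h S_h / Σ N_i S_i, with n = 558.
  stratum 1: N_h·S_h = 1200·8.24 = 9888.00
  stratum 2: N_h·S_h = 850·27.50 = 23375.00
  stratum 3: N_h·S_h = 2800·5.88 = 16464.00
  stratum 4: N_h·S_h = 1500·12.96 = 19440.00
  stratum 5: N_h·S_h = 950·6.53 = 6203.50
Σ N_h S_h = 75370.50
n for stratum 1 = 558·9888.00/75370.50 = 73.205 → 73

73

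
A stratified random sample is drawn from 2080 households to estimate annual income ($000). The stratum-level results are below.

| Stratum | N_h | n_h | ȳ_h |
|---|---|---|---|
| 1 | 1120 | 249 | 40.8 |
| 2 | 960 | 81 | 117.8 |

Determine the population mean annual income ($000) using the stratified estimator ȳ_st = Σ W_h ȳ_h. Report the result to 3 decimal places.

N = Σ N_h = 2080. Stratum weights W_h = N_h/N.
ȳ_st = (1120·40.8 + 960·117.8) / 2080 = 76.33846

ȳ_st ≈ 76.338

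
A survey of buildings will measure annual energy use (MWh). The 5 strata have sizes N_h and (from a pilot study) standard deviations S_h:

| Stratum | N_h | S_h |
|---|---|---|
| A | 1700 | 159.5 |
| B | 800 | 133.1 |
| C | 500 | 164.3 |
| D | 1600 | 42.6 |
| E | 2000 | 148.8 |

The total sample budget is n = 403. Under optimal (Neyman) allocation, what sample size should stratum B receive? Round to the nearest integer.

52

Neyman allocation: n_h = n · N_h S_h / Σ N_i S_i, with n = 403.
  stratum A: N_h·S_h = 1700·159.5 = 271150.00
  stratum B: N_h·S_h = 800·133.1 = 106480.00
  stratum C: N_h·S_h = 500·164.3 = 82150.00
  stratum D: N_h·S_h = 1600·42.6 = 68160.00
  stratum E: N_h·S_h = 2000·148.8 = 297600.00
Σ N_h S_h = 825540.00
n for stratum B = 403·106480.00/825540.00 = 51.980 → 52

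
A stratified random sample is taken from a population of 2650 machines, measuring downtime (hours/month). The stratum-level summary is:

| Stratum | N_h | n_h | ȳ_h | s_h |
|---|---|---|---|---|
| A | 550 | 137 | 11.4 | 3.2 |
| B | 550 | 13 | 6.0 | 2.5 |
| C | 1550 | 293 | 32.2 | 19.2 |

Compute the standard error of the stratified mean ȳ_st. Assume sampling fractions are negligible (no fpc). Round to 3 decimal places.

V̂(ȳ_st) = Σ W_h² s_h²/n_h, with W_h = N_h/N and N = 2650:
  stratum A: (550/2650)²·3.2²/137 = 0.00321968
  stratum B: (550/2650)²·2.5²/13 = 0.0207095
  stratum C: (1550/2650)²·19.2²/293 = 0.430434
V̂(ȳ_st) = 0.454363
SE(ȳ_st) = √0.454363 = 0.674065

SE(ȳ_st) ≈ 0.674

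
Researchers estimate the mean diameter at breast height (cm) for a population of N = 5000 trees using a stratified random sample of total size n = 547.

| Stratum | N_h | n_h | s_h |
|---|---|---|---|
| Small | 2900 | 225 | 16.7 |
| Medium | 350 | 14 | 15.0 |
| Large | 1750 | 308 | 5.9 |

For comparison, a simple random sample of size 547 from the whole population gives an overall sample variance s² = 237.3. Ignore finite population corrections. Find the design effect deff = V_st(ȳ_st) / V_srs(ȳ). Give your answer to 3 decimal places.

V̂(ȳ_st) = Σ W_h² s_h²/n_h, with W_h = N_h/N and N = 5000:
  stratum Small: (2900/5000)²·16.7²/225 = 0.416972
  stratum Medium: (350/5000)²·15.0²/14 = 0.07875
  stratum Large: (1750/5000)²·5.9²/308 = 0.0138449
V_st = 0.509566
V_srs = s²/n = 237.3/547 = 0.433821
deff = V_st / V_srs = 0.509566/0.433821 = 1.1746

deff ≈ 1.175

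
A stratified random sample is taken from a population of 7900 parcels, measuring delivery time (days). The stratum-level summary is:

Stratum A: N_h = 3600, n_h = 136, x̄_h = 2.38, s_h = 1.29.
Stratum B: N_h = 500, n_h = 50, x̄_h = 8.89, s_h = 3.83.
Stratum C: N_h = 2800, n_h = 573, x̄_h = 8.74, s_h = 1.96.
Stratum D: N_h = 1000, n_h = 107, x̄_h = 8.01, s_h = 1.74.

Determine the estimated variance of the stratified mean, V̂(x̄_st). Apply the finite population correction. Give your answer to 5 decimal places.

V̂(x̄_st) ≈ 0.00458

V̂(x̄_st) = Σ W_h² (1 − n_h/N_h) s_h²/n_h, with W_h = N_h/N and N = 7900:
  stratum A: (3600/7900)²·(1 − 136/3600)·1.29²/136 = 0.00244493
  stratum B: (500/7900)²·(1 − 50/500)·3.83²/50 = 0.00105768
  stratum C: (2800/7900)²·(1 − 573/2800)·1.96²/573 = 0.000669856
  stratum D: (1000/7900)²·(1 − 107/1000)·1.74²/107 = 0.000404867
V̂(x̄_st) = 0.00457734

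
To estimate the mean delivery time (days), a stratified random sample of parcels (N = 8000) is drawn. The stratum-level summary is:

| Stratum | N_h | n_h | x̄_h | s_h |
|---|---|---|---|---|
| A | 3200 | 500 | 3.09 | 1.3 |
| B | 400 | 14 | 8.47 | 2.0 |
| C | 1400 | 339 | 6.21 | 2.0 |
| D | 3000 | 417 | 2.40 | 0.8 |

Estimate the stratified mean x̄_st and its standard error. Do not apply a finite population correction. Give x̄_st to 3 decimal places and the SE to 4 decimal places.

x̄_st = Σ W_h x̄_h = (3200·3.09 + 400·8.47 + 1400·6.21 + 3000·2.40)/8000 = 3.64625
V̂(x̄_st) = Σ W_h² s_h²/n_h, with W_h = N_h/N and N = 8000:
  stratum A: (3200/8000)²·1.3²/500 = 0.0005408
  stratum B: (400/8000)²·2.0²/14 = 0.000714286
  stratum C: (1400/8000)²·2.0²/339 = 0.000361357
  stratum D: (3000/8000)²·0.8²/417 = 0.000215827
V̂(x̄_st) = 0.00183227
SE(x̄_st) = √0.00183227 = 0.042805

x̄_st ≈ 3.646, SE ≈ 0.0428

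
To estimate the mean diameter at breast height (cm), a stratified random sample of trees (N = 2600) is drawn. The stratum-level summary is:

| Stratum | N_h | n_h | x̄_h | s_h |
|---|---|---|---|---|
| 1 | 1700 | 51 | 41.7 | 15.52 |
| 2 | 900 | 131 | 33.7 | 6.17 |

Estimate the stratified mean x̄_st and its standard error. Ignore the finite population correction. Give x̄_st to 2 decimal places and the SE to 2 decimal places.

x̄_st ≈ 38.93, SE ≈ 1.43

x̄_st = Σ W_h x̄_h = (1700·41.7 + 900·33.7)/2600 = 38.93077
V̂(x̄_st) = Σ W_h² s_h²/n_h, with W_h = N_h/N and N = 2600:
  stratum 1: (1700/2600)²·15.52²/51 = 2.01913
  stratum 2: (900/2600)²·6.17²/131 = 0.0348207
V̂(x̄_st) = 2.05395
SE(x̄_st) = √2.05395 = 1.43316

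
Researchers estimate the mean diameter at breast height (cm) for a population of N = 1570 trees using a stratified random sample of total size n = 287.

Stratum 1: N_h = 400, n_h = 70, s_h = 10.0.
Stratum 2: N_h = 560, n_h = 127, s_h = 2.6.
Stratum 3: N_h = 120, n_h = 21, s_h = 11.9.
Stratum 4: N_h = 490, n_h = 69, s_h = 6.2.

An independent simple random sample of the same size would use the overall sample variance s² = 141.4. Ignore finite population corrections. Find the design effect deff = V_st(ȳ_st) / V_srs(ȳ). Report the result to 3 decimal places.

V̂(ȳ_st) = Σ W_h² s_h²/n_h, with W_h = N_h/N and N = 1570:
  stratum 1: (400/1570)²·10.0²/70 = 0.0927305
  stratum 2: (560/1570)²·2.6²/127 = 0.00677204
  stratum 3: (120/1570)²·11.9²/21 = 0.0393947
  stratum 4: (490/1570)²·6.2²/69 = 0.0542659
V_st = 0.193163
V_srs = s²/n = 141.4/287 = 0.492683
deff = V_st / V_srs = 0.193163/0.492683 = 0.3921

deff ≈ 0.392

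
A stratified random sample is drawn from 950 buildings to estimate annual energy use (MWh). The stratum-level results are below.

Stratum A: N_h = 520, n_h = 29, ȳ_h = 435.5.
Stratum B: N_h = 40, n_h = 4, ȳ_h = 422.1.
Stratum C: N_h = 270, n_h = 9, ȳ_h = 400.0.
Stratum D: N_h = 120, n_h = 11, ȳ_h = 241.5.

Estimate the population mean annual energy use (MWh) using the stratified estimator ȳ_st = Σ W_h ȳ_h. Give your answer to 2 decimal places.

N = Σ N_h = 950. Stratum weights W_h = N_h/N.
ȳ_st = (520·435.5 + 40·422.1 + 270·400.0 + 120·241.5) / 950 = 400.3411

ȳ_st ≈ 400.34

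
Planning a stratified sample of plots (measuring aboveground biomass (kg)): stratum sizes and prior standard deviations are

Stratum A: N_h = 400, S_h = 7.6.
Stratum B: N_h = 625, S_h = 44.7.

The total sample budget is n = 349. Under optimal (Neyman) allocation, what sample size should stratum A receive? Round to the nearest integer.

34

Neyman allocation: n_h = n · N_h S_h / Σ N_i S_i, with n = 349.
  stratum A: N_h·S_h = 400·7.6 = 3040.00
  stratum B: N_h·S_h = 625·44.7 = 27937.50
Σ N_h S_h = 30977.50
n for stratum A = 349·3040.00/30977.50 = 34.249 → 34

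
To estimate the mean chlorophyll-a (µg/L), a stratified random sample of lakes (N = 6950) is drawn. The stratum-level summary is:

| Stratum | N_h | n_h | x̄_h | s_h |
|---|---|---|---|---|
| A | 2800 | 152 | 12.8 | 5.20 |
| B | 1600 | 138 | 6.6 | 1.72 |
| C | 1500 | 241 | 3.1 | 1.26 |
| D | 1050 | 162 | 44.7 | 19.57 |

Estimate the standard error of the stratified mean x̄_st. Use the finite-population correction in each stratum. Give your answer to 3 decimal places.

V̂(x̄_st) = Σ W_h² (1 − n_h/N_h) s_h²/n_h, with W_h = N_h/N and N = 6950:
  stratum A: (2800/6950)²·(1 − 152/2800)·5.20²/152 = 0.0273067
  stratum B: (1600/6950)²·(1 − 138/1600)·1.72²/138 = 0.00103819
  stratum C: (1500/6950)²·(1 − 241/1500)·1.26²/241 = 0.000257556
  stratum D: (1050/6950)²·(1 − 162/1050)·19.57²/162 = 0.0456351
V̂(x̄_st) = 0.0742376
SE(x̄_st) = √0.0742376 = 0.272466

SE(x̄_st) ≈ 0.272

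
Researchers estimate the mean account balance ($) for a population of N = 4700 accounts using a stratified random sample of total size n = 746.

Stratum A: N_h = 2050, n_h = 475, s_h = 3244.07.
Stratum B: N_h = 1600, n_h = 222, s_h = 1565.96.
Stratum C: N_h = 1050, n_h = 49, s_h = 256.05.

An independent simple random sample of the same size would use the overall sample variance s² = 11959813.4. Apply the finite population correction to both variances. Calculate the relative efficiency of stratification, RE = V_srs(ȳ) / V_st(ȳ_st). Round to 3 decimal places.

RE ≈ 3.062

V̂(ȳ_st) = Σ W_h² (1 − n_h/N_h) s_h²/n_h, with W_h = N_h/N and N = 4700:
  stratum A: (2050/4700)²·(1 − 475/2050)·3244.07²/475 = 3238.36
  stratum B: (1600/4700)²·(1 − 222/1600)·1565.96²/222 = 1102.51
  stratum C: (1050/4700)²·(1 − 49/1050)·256.05²/49 = 63.6621
V_st = 4404.53
V_srs = (1 − 746/4700)·11959813.4/746 = 13487.3
Relative efficiency = V_srs / V_st = 13487.3/4404.53 = 3.0621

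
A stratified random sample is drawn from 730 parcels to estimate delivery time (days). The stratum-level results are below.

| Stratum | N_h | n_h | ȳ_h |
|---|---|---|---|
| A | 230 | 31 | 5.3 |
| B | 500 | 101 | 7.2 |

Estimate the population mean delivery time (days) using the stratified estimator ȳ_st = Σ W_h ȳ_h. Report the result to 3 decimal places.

ȳ_st ≈ 6.601

N = Σ N_h = 730. Stratum weights W_h = N_h/N.
ȳ_st = (230·5.3 + 500·7.2) / 730 = 6.60137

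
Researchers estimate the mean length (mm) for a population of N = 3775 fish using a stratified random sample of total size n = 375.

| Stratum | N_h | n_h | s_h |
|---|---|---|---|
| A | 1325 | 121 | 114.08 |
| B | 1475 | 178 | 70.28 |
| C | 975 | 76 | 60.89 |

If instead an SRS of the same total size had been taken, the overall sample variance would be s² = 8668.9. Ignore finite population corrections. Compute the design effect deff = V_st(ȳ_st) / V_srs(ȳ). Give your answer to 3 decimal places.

deff ≈ 0.897

V̂(ȳ_st) = Σ W_h² s_h²/n_h, with W_h = N_h/N and N = 3775:
  stratum A: (1325/3775)²·114.08²/121 = 13.2505
  stratum B: (1475/3775)²·70.28²/178 = 4.23637
  stratum C: (975/3775)²·60.89²/76 = 3.25427
V_st = 20.7411
V_srs = s²/n = 8668.9/375 = 23.1171
deff = V_st / V_srs = 20.7411/23.1171 = 0.8972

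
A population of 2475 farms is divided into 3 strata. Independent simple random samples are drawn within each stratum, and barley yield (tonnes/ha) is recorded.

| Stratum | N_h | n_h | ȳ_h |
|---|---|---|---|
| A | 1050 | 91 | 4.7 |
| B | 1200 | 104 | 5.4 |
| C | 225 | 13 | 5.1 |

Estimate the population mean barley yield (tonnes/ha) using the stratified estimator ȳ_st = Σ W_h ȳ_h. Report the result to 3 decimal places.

ȳ_st ≈ 5.076

N = Σ N_h = 2475. Stratum weights W_h = N_h/N.
ȳ_st = (1050·4.7 + 1200·5.4 + 225·5.1) / 2475 = 5.07576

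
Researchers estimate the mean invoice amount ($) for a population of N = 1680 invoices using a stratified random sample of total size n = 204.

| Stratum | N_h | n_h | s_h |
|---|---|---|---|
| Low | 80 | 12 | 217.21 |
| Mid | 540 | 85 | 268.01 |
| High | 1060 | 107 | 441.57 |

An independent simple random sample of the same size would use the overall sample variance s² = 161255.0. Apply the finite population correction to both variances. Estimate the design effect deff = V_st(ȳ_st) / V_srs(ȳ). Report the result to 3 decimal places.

V̂(ȳ_st) = Σ W_h² (1 − n_h/N_h) s_h²/n_h, with W_h = N_h/N and N = 1680:
  stratum Low: (80/1680)²·(1 − 12/80)·217.21²/12 = 7.57807
  stratum Mid: (540/1680)²·(1 − 85/540)·268.01²/85 = 73.5647
  stratum High: (1060/1680)²·(1 − 107/1060)·441.57²/107 = 652.222
V_st = 733.365
V_srs = (1 − 204/1680)·161255.0/204 = 694.481
deff = V_st / V_srs = 733.365/694.481 = 1.0560

deff ≈ 1.056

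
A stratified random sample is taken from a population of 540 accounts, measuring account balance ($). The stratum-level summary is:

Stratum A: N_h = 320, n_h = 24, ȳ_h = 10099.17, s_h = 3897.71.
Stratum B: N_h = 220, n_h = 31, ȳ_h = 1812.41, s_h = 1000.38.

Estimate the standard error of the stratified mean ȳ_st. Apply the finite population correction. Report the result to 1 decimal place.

SE(ȳ_st) ≈ 458.5

V̂(ȳ_st) = Σ W_h² (1 − n_h/N_h) s_h²/n_h, with W_h = N_h/N and N = 540:
  stratum A: (320/540)²·(1 − 24/320)·3897.71²/24 = 205618
  stratum B: (220/540)²·(1 − 31/220)·1000.38²/31 = 4603.26
V̂(ȳ_st) = 210222
SE(ȳ_st) = √210222 = 458.499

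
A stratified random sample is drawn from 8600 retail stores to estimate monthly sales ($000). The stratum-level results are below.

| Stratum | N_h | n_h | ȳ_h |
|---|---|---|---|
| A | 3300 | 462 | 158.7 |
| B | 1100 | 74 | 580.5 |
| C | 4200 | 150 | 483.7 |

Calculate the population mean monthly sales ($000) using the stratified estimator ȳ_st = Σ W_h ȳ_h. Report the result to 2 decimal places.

N = Σ N_h = 8600. Stratum weights W_h = N_h/N.
ȳ_st = (3300·158.7 + 1100·580.5 + 4200·483.7) / 8600 = 371.3721

ȳ_st ≈ 371.37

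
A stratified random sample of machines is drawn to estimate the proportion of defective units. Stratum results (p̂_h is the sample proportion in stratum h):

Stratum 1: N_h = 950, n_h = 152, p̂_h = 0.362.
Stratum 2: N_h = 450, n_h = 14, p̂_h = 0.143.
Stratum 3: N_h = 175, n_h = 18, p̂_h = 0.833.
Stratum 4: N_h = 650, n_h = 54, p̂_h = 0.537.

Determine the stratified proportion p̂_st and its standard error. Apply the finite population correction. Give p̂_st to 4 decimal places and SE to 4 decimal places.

p̂_st ≈ 0.4059, SE ≈ 0.0319

N = 2225; stratum weights W_h = N_h/N.
p̂_st = Σ W_h p̂_h = (950·0.362 + 450·0.143 + 175·0.833 + 650·0.537)/2225 = 0.40588
V̂(p̂_st) = Σ W_h² (1 − n_h/N_h) p̂_h(1−p̂_h)/(n_h−1):
  stratum 1: (950/2225)²·(1 − 152/950)·0.362·0.638/151 = 0.000234217
  stratum 2: (450/2225)²·(1 − 14/450)·0.143·0.857/13 = 0.000373605
  stratum 3: (175/2225)²·(1 − 18/175)·0.833·0.167/17 = 4.5414e-05
  stratum 4: (650/2225)²·(1 − 54/650)·0.537·0.463/53 = 0.000367095
V̂(p̂_st) = 0.00102033; SE = √V̂ = 0.0319426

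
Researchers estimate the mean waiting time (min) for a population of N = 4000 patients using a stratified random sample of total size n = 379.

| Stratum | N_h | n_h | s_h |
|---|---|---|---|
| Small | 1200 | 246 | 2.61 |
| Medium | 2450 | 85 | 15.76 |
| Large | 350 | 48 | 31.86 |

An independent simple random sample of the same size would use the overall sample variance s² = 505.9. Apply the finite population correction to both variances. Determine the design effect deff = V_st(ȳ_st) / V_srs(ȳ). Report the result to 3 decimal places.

V̂(ȳ_st) = Σ W_h² (1 − n_h/N_h) s_h²/n_h, with W_h = N_h/N and N = 4000:
  stratum Small: (1200/4000)²·(1 − 246/1200)·2.61²/246 = 0.00198132
  stratum Medium: (2450/4000)²·(1 − 85/2450)·15.76²/85 = 1.05821
  stratum Large: (350/4000)²·(1 − 48/350)·31.86²/48 = 0.139703
V_st = 1.19989
V_srs = (1 − 379/4000)·505.9/379 = 1.20835
deff = V_st / V_srs = 1.19989/1.20835 = 0.9930

deff ≈ 0.993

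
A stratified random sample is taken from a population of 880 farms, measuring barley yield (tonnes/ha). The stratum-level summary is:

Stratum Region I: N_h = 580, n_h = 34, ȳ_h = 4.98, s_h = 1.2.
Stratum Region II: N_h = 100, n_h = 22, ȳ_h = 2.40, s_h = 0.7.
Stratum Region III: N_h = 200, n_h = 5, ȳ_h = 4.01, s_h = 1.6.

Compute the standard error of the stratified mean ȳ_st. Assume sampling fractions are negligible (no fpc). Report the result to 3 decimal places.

SE(ȳ_st) ≈ 0.212

V̂(ȳ_st) = Σ W_h² s_h²/n_h, with W_h = N_h/N and N = 880:
  stratum Region I: (580/880)²·1.2²/34 = 0.0183982
  stratum Region II: (100/880)²·0.7²/22 = 0.000287613
  stratum Region III: (200/880)²·1.6²/5 = 0.0264463
V̂(ȳ_st) = 0.045132
SE(ȳ_st) = √0.045132 = 0.212443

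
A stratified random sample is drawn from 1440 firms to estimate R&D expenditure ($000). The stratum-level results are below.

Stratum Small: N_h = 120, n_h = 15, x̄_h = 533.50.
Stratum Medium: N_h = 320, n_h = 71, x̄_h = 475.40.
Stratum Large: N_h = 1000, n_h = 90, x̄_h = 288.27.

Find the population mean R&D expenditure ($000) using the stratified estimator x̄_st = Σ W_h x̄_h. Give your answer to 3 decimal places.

N = Σ N_h = 1440. Stratum weights W_h = N_h/N.
x̄_st = (120·533.50 + 320·475.40 + 1000·288.27) / 1440 = 350.29028

x̄_st ≈ 350.290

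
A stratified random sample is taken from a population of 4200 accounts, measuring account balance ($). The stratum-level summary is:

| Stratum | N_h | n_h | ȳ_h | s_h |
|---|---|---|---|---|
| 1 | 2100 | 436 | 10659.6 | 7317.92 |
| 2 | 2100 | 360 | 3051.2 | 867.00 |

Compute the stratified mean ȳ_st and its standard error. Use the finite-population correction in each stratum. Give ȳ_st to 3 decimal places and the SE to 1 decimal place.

ȳ_st ≈ 6855.400, SE ≈ 157.4

ȳ_st = Σ W_h ȳ_h = (2100·10659.6 + 2100·3051.2)/4200 = 6855.40000
V̂(ȳ_st) = Σ W_h² (1 − n_h/N_h) s_h²/n_h, with W_h = N_h/N and N = 4200:
  stratum 1: (2100/4200)²·(1 − 436/2100)·7317.92²/436 = 24331.2
  stratum 2: (2100/4200)²·(1 − 360/2100)·867.00²/360 = 432.519
V̂(ȳ_st) = 24763.7
SE(ȳ_st) = √24763.7 = 157.365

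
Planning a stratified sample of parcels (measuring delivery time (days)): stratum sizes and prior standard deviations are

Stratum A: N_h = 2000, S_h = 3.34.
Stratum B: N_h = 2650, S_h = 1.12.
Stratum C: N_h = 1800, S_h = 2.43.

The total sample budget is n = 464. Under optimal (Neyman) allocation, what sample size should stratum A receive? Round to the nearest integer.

Neyman allocation: n_h = n · N_h S_h / Σ N_i S_i, with n = 464.
  stratum A: N_h·S_h = 2000·3.34 = 6680.00
  stratum B: N_h·S_h = 2650·1.12 = 2968.00
  stratum C: N_h·S_h = 1800·2.43 = 4374.00
Σ N_h S_h = 14022.00
n for stratum A = 464·6680.00/14022.00 = 221.047 → 221

221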